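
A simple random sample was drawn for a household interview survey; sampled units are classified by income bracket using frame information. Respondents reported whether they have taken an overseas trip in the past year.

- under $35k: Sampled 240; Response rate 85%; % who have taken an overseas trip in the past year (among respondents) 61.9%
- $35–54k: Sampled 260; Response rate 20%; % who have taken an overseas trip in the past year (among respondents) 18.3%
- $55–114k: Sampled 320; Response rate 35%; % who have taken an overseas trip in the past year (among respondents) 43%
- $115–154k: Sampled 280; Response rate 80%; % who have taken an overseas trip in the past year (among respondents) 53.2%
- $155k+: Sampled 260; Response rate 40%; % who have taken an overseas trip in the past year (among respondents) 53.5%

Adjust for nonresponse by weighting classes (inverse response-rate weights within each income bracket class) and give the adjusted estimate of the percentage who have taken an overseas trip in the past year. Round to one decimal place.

45.7%

Each respondent's weight = sampled/responded in their class; summing within a class gives n_sampled, so:
  under $35k: 240 × 61.9 = 14,856
  $35–54k: 260 × 18.3 = 4758
  $55–114k: 320 × 43 = 13,760
  $115–154k: 280 × 53.2 = 14,896
  $155k+: 260 × 53.5 = 13,910
Adjusted estimate = 62,180 / 1,360 = 45.7206 → 45.7%.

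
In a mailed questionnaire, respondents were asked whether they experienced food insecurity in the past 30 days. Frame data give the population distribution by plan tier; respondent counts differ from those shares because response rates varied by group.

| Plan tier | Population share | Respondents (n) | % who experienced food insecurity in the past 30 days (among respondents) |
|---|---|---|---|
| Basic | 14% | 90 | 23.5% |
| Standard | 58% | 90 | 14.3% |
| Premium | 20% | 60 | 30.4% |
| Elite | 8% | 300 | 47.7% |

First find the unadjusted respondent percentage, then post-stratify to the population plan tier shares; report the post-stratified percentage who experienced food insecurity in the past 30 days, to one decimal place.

Naive respondent-only estimate (weights = respondent counts):
  (90/540)×23.5 + (90/540)×14.3 + (60/540)×30.4 + (300/540)×47.7 = 36.1778%
Post-stratifying to population shares instead:
  0.14×23.5 + 0.58×14.3 + 0.2×30.4 + 0.08×47.7 = 21.48%

21.5%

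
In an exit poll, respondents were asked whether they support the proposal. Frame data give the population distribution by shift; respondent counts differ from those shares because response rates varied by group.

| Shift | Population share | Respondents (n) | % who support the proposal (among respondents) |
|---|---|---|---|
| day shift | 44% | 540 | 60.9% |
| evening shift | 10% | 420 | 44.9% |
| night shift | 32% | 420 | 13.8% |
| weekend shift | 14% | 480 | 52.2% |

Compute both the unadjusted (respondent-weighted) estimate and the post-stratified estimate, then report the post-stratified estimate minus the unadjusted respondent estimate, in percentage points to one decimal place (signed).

-1.4 percentage points

Without adjustment, the pooled respondent share is:
  (540/1860)×60.9 + (420/1860)×44.9 + (420/1860)×13.8 + (480/1860)×52.2 = 44.4065%
Post-stratifying to population shares instead:
  0.44×60.9 + 0.1×44.9 + 0.32×13.8 + 0.14×52.2 = 43.01%
Difference = 43.01 − 44.4065 = -1.3965 pp.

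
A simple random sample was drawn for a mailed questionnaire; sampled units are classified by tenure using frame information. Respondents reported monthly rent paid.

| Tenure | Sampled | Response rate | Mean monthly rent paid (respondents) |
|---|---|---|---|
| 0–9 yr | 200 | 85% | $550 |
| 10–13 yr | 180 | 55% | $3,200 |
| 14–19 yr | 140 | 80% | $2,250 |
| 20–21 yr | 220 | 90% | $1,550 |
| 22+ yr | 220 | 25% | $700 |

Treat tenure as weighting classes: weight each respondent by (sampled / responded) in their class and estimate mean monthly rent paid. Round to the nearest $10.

Weighting each respondent by the inverse class response rate inflates each class back to its sampled size, so the class weight is n_sampled:
  0–9 yr: 200 × 550 = 110,000
  10–13 yr: 180 × 3200 = 576,000
  14–19 yr: 140 × 2250 = 315,000
  20–21 yr: 220 × 1550 = 341,000
  22+ yr: 220 × 700 = 154,000
Adjusted estimate = 1,496,000 / 960 = 1558.33 → $1,560.

$1,560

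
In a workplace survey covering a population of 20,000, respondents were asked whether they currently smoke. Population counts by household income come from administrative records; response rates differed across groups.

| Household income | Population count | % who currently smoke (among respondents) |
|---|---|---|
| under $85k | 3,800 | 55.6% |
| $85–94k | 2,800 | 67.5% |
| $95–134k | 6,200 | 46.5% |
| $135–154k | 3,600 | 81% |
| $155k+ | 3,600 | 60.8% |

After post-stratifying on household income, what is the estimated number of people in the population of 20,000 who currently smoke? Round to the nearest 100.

Apply each group's respondent rate to its population count:
  under $85k: 3,800 × 55.6% = 2112.8
  $85–94k: 2,800 × 67.5% = 1890
  $95–134k: 6,200 × 46.5% = 2883
  $135–154k: 3,600 × 81% = 2916
  $155k+: 3,600 × 60.8% = 2188.8
Estimated total = 11990.6 → 12,000.

12,000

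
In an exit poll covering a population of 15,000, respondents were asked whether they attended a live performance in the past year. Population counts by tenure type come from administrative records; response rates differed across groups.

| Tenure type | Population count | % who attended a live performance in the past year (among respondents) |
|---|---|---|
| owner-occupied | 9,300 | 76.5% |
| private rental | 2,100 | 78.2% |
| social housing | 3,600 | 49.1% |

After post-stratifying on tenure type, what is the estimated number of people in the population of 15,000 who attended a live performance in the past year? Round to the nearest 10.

10,520

Apply each group's respondent rate to its population count:
  owner-occupied: 9,300 × 76.5% = 7114.5
  private rental: 2,100 × 78.2% = 1642.2
  social housing: 3,600 × 49.1% = 1767.6
Estimated total = 10524.3 → 10,520.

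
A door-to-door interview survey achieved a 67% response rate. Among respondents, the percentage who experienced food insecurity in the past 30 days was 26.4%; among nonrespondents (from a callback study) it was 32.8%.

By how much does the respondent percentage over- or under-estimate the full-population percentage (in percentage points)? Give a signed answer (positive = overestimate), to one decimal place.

Nonresponse fraction = 1 − 0.67 = 0.33.
Bias = (nonresponse fraction) × (respondent percentage − nonrespondent percentage)
     = 0.33 × (26.4 − 32.8) = 0.33 × -6.4 = -2.112.

-2.1 percentage points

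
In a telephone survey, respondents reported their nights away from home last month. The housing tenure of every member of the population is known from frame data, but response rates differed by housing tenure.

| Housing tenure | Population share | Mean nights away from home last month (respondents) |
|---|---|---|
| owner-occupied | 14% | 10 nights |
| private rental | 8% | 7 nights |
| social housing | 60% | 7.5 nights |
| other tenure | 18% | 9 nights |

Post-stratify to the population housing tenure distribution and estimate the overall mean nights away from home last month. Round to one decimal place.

Each cell contributes population-share × respondent value:
  owner-occupied: 0.14 × 10 = 1.4
  private rental: 0.08 × 7 = 0.56
  social housing: 0.6 × 7.5 = 4.5
  other tenure: 0.18 × 9 = 1.62
Post-stratified estimate = 8.08 → 8.1.

8.1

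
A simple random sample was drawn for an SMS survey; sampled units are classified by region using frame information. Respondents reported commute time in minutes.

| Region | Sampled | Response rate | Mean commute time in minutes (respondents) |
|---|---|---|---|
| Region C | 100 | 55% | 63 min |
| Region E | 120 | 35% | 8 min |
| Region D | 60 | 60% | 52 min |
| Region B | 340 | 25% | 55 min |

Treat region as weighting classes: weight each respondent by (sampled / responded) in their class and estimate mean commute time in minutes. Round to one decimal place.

With weight = n_sampled/n_responded per class, the weighted class total is n_sampled:
  Region C: 100 × 63 = 6300
  Region E: 120 × 8 = 960
  Region D: 60 × 52 = 3120
  Region B: 340 × 55 = 18,700
Adjusted estimate = 29,080 / 620 = 46.9032 → 46.9.

46.9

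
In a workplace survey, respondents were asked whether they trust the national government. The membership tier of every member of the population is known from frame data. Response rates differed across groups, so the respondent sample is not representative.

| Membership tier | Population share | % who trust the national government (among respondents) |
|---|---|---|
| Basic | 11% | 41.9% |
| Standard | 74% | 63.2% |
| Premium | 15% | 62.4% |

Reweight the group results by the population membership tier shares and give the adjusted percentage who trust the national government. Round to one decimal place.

Weight each group's respondent value by its population share:
  Basic: 0.11 × 41.9 = 4.609
  Standard: 0.74 × 63.2 = 46.768
  Premium: 0.15 × 62.4 = 9.36
Post-stratified estimate = 60.737 → 60.7%.

60.7%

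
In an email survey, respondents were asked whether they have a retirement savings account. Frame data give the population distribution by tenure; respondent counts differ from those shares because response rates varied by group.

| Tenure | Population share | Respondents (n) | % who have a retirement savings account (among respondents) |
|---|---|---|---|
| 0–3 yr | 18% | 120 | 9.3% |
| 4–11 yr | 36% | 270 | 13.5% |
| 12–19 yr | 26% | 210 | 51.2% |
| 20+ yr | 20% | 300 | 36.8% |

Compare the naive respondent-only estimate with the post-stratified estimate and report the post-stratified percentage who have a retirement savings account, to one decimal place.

Without adjustment, the pooled respondent share is:
  (120/900)×9.3 + (270/900)×13.5 + (210/900)×51.2 + (300/900)×36.8 = 29.5033%
Post-stratified estimate weights by population shares:
  0.18×9.3 + 0.36×13.5 + 0.26×51.2 + 0.2×36.8 = 27.206%

27.2%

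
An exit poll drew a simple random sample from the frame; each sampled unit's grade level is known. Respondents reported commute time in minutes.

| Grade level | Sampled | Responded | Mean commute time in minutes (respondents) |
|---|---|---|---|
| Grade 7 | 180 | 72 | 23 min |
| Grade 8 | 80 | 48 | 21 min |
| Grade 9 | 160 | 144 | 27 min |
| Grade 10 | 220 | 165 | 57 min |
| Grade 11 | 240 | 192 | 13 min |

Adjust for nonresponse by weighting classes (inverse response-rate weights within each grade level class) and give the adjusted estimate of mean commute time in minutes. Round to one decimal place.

29.3

Response rates by class: Grade 7 72/180 = 40%, Grade 8 48/80 = 60%, Grade 9 144/160 = 90%, Grade 10 165/220 = 75%, Grade 11 192/240 = 80%.
With weight = n_sampled/n_responded per class, the weighted class total is n_sampled:
  Grade 7: 180 × 23 = 4140
  Grade 8: 80 × 21 = 1680
  Grade 9: 160 × 27 = 4320
  Grade 10: 220 × 57 = 12,540
  Grade 11: 240 × 13 = 3120
Adjusted estimate = 25,800 / 880 = 29.3182 → 29.3.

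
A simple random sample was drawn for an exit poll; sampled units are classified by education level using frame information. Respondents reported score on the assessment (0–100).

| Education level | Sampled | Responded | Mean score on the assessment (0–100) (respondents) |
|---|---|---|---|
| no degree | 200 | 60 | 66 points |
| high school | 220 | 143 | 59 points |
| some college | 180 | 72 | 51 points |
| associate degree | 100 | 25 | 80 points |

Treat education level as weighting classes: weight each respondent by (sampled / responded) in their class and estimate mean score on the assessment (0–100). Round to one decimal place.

Response rates by class: no degree 60/200 = 30%, high school 143/220 = 65%, some college 72/180 = 40%, associate degree 25/100 = 25%.
Inverse-response-rate weighting restores each class to its sampled count, so class totals weight by n_sampled:
  no degree: 200 × 66 = 13,200
  high school: 220 × 59 = 12,980
  some college: 180 × 51 = 9180
  associate degree: 100 × 80 = 8000
Adjusted estimate = 43,360 / 700 = 61.9429 → 61.9.

61.9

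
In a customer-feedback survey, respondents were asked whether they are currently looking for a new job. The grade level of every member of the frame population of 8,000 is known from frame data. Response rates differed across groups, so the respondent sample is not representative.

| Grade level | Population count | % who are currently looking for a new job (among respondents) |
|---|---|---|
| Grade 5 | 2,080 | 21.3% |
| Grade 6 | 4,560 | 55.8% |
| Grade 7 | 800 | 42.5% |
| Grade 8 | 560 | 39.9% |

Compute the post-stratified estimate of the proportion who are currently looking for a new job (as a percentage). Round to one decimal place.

44.4%

Each cell contributes population-share × respondent value:
  Grade 5: (2,080/8,000) × 21.3 = 5.538
  Grade 6: (4,560/8,000) × 55.8 = 31.806
  Grade 7: (800/8,000) × 42.5 = 4.25
  Grade 8: (560/8,000) × 39.9 = 2.793
Post-stratified estimate = 44.387 → 44.4%.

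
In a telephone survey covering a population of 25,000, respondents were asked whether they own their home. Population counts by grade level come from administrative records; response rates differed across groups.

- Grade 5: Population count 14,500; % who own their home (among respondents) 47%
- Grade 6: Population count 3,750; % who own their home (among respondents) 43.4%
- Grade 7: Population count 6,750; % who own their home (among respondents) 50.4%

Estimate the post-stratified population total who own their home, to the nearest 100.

11,800

Each cell contributes its population count × the respondent rate:
  Grade 5: 14,500 × 47% = 6815
  Grade 6: 3,750 × 43.4% = 1627.5
  Grade 7: 6,750 × 50.4% = 3402
Estimated total = 11844.5 → 11,800.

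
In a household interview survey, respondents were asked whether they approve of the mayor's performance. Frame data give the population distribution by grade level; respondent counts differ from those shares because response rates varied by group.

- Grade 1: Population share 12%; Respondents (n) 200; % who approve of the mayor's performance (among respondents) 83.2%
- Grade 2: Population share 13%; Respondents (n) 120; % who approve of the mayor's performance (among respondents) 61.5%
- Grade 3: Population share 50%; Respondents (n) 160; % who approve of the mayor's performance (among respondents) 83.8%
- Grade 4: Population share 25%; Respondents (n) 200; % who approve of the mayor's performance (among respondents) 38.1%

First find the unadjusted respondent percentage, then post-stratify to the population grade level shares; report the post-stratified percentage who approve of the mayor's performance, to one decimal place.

Without adjustment, the pooled respondent share is:
  (200/680)×83.2 + (120/680)×61.5 + (160/680)×83.8 + (200/680)×38.1 = 66.2471%
Post-stratifying to population shares instead:
  0.12×83.2 + 0.13×61.5 + 0.5×83.8 + 0.25×38.1 = 69.404%

69.4%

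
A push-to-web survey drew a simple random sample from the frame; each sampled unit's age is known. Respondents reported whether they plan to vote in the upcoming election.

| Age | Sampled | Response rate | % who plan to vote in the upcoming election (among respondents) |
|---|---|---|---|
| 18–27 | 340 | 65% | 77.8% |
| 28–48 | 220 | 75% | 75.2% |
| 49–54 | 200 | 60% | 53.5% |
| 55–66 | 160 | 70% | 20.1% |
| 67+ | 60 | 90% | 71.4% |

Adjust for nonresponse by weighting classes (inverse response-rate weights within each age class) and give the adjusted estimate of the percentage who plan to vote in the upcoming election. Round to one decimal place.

With weight = n_sampled/n_responded per class, the weighted class total is n_sampled:
  18–27: 340 × 77.8 = 26,452
  28–48: 220 × 75.2 = 16,544
  49–54: 200 × 53.5 = 10,700
  55–66: 160 × 20.1 = 3216
  67+: 60 × 71.4 = 4284
Adjusted estimate = 61,196 / 980 = 62.4449 → 62.4%.

62.4%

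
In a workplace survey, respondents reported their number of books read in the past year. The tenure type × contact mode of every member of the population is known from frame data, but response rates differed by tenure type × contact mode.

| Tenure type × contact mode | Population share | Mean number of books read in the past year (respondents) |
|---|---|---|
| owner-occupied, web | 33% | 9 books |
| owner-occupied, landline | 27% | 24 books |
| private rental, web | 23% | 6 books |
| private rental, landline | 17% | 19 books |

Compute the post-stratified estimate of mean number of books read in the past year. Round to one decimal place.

14.1

Post-stratification weights by population share, not respondent share:
  owner-occupied, web: 0.33 × 9 = 2.97
  owner-occupied, landline: 0.27 × 24 = 6.48
  private rental, web: 0.23 × 6 = 1.38
  private rental, landline: 0.17 × 19 = 3.23
Post-stratified estimate = 14.06 → 14.1.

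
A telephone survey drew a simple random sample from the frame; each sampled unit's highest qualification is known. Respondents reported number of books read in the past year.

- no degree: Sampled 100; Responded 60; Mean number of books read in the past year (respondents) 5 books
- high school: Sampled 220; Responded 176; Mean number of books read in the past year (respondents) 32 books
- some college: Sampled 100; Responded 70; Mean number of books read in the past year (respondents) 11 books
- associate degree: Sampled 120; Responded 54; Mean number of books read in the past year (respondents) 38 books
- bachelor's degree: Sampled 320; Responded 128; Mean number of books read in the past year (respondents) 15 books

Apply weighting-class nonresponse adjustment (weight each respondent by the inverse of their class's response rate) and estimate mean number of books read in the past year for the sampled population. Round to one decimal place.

Response rates by class: no degree 60/100 = 60%, high school 176/220 = 80%, some college 70/100 = 70%, associate degree 54/120 = 45%, bachelor's degree 128/320 = 40%.
Each respondent's weight = sampled/responded in their class; summing within a class gives n_sampled, so:
  no degree: 100 × 5 = 500
  high school: 220 × 32 = 7040
  some college: 100 × 11 = 1100
  associate degree: 120 × 38 = 4560
  bachelor's degree: 320 × 15 = 4800
Adjusted estimate = 18,000 / 860 = 20.9302 → 20.9.

20.9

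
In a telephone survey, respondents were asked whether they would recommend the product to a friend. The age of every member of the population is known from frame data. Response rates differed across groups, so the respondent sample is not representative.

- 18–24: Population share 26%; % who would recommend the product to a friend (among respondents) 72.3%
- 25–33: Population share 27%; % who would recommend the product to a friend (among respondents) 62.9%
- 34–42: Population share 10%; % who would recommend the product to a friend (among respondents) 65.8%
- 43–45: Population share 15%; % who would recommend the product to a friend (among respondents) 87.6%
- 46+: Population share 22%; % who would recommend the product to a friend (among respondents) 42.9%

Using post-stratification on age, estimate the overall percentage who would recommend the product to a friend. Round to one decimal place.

Post-stratification weights by population share, not respondent share:
  18–24: 0.26 × 72.3 = 18.798
  25–33: 0.27 × 62.9 = 16.983
  34–42: 0.1 × 65.8 = 6.58
  43–45: 0.15 × 87.6 = 13.14
  46+: 0.22 × 42.9 = 9.438
Post-stratified estimate = 64.939 → 64.9%.

64.9%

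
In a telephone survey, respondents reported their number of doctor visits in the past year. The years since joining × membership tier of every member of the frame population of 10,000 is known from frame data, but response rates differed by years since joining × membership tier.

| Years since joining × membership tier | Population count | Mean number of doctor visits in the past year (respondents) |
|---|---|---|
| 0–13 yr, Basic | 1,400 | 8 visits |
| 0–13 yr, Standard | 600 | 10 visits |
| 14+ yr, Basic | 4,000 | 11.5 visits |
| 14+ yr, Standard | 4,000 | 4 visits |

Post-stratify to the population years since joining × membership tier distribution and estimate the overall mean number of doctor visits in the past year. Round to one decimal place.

7.9

Reweight to the known years since joining × membership tier distribution:
  0–13 yr, Basic: (1,400/10,000) × 8 = 1.12
  0–13 yr, Standard: (600/10,000) × 10 = 0.6
  14+ yr, Basic: (4,000/10,000) × 11.5 = 4.6
  14+ yr, Standard: (4,000/10,000) × 4 = 1.6
Post-stratified estimate = 7.92 → 7.9.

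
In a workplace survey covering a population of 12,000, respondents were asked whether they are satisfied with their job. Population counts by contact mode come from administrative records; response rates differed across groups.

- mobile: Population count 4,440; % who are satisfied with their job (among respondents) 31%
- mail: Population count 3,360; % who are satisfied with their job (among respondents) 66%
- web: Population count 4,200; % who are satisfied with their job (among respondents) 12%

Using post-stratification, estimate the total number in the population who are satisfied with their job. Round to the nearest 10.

4,100

Each cell contributes its population count × the respondent rate:
  mobile: 4,440 × 31% = 1376.4
  mail: 3,360 × 66% = 2217.6
  web: 4,200 × 12% = 504
Estimated total = 4098 → 4,100.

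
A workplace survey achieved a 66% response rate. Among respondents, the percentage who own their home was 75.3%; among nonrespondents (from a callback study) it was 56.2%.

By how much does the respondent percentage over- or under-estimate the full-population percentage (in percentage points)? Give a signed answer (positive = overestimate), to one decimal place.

Nonresponse fraction = 1 − 0.66 = 0.34.
Bias = (nonresponse fraction) × (respondent percentage − nonrespondent percentage)
     = 0.34 × (75.3 − 56.2) = 0.34 × 19.1 = 6.494.

+6.5 percentage points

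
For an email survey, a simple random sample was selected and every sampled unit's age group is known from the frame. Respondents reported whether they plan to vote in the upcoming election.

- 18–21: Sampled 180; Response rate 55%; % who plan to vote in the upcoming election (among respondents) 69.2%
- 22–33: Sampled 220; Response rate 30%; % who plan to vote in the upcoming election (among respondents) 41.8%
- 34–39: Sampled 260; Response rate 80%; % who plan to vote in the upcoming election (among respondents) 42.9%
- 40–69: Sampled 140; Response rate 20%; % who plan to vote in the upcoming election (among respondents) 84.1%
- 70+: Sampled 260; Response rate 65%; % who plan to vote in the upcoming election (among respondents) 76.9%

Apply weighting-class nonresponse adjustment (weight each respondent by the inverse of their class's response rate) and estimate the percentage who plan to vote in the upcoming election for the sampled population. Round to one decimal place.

Weighting each respondent by the inverse class response rate inflates each class back to its sampled size, so the class weight is n_sampled:
  18–21: 180 × 69.2 = 12,456
  22–33: 220 × 41.8 = 9196
  34–39: 260 × 42.9 = 11,154
  40–69: 140 × 84.1 = 11,774
  70+: 260 × 76.9 = 19,994
Adjusted estimate = 64,574 / 1,060 = 60.9189 → 60.9%.

60.9%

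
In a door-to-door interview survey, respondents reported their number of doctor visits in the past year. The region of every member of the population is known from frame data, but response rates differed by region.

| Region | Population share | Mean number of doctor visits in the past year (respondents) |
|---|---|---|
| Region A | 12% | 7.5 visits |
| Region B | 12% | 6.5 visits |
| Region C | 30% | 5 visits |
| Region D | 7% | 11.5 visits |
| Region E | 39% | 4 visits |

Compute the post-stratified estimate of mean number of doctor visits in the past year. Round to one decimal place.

5.5

Each cell contributes population-share × respondent value:
  Region A: 0.12 × 7.5 = 0.9
  Region B: 0.12 × 6.5 = 0.78
  Region C: 0.3 × 5 = 1.5
  Region D: 0.07 × 11.5 = 0.805
  Region E: 0.39 × 4 = 1.56
Post-stratified estimate = 5.545 → 5.5.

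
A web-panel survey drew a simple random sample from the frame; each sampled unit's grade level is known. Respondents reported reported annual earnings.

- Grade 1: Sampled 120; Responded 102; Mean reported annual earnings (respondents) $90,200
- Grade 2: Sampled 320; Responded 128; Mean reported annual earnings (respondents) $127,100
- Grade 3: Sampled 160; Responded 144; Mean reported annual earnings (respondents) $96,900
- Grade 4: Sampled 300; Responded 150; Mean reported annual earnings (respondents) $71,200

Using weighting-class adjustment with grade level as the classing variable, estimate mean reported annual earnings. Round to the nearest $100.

$98,200

Response rates by class: Grade 1 102/120 = 85%, Grade 2 128/320 = 40%, Grade 3 144/160 = 90%, Grade 4 150/300 = 50%.
Inverse-response-rate weighting restores each class to its sampled count, so class totals weight by n_sampled:
  Grade 1: 120 × 90,200 = 10,824,000
  Grade 2: 320 × 127,100 = 40,672,000
  Grade 3: 160 × 96,900 = 15,504,000
  Grade 4: 300 × 71,200 = 21,360,000
Adjusted estimate = 88,360,000 / 900 = 98177.8 → $98,200.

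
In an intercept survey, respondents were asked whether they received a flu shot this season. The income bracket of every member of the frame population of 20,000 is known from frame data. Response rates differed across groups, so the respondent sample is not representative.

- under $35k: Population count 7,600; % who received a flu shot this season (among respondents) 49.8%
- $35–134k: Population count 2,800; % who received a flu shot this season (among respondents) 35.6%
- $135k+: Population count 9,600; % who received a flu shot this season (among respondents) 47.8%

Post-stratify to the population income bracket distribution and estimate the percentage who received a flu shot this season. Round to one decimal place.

46.9%

Weight each group's respondent value by its population share:
  under $35k: (7,600/20,000) × 49.8 = 18.924
  $35–134k: (2,800/20,000) × 35.6 = 4.984
  $135k+: (9,600/20,000) × 47.8 = 22.944
Post-stratified estimate = 46.852 → 46.9%.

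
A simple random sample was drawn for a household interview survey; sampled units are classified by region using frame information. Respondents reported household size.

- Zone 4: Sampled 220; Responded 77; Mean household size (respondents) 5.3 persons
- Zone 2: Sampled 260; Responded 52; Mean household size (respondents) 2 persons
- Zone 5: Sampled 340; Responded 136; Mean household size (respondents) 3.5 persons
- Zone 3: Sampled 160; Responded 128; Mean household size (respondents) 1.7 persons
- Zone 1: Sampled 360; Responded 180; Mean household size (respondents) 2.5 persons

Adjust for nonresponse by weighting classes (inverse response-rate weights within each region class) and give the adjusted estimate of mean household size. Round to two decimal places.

Response rates by class: Zone 4 77/220 = 35%, Zone 2 52/260 = 20%, Zone 5 136/340 = 40%, Zone 3 128/160 = 80%, Zone 1 180/360 = 50%.
Inverse-response-rate weighting restores each class to its sampled count, so class totals weight by n_sampled:
  Zone 4: 220 × 5.3 = 1166
  Zone 2: 260 × 2 = 520
  Zone 5: 340 × 3.5 = 1190
  Zone 3: 160 × 1.7 = 272
  Zone 1: 360 × 2.5 = 900
Adjusted estimate = 4048 / 1,340 = 3.0209 → 3.02.

3.02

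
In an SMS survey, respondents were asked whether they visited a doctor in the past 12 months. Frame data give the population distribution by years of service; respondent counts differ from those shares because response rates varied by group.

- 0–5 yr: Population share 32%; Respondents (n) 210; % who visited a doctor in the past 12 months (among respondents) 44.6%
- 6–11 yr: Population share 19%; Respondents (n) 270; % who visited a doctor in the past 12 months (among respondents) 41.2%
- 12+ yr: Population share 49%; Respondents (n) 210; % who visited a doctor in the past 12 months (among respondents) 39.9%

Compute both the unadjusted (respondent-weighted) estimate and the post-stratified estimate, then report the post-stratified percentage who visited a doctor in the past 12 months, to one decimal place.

Unadjusted (pooled respondent) estimate weights by respondent counts:
  (210/690)×44.6 + (270/690)×41.2 + (210/690)×39.9 = 41.8391%
Post-stratified estimate weights by population shares:
  0.32×44.6 + 0.19×41.2 + 0.49×39.9 = 41.651%

41.7%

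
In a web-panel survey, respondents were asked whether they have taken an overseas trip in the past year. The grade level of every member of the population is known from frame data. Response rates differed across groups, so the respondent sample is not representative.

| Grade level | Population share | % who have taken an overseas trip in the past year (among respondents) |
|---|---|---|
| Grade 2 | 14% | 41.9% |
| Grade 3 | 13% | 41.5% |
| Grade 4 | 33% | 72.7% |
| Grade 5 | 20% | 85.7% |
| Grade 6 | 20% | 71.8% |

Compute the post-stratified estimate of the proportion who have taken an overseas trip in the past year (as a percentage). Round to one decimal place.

Reweight to the known grade level distribution:
  Grade 2: 0.14 × 41.9 = 5.866
  Grade 3: 0.13 × 41.5 = 5.395
  Grade 4: 0.33 × 72.7 = 23.991
  Grade 5: 0.2 × 85.7 = 17.14
  Grade 6: 0.2 × 71.8 = 14.36
Post-stratified estimate = 66.752 → 66.8%.

66.8%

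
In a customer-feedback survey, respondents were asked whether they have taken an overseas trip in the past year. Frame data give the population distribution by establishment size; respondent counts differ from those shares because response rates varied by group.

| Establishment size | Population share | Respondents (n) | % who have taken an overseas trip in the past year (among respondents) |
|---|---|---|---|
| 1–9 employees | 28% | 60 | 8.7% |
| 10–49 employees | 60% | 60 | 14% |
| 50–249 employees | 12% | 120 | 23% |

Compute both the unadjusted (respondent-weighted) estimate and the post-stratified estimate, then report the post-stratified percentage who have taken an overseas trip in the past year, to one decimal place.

Without adjustment, the pooled respondent share is:
  (60/240)×8.7 + (60/240)×14 + (120/240)×23 = 17.175%
Reweighting by population establishment size shares:
  0.28×8.7 + 0.6×14 + 0.12×23 = 13.596%

13.6%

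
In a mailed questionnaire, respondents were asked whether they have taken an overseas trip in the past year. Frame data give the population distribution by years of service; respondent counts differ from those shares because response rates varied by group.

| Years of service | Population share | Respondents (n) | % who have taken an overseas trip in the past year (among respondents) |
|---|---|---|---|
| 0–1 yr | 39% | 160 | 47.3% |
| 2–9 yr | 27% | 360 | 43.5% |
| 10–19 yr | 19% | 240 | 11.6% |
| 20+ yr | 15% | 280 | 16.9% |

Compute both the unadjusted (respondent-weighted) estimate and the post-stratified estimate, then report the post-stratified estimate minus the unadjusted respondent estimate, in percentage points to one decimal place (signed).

+5.4 percentage points

Unadjusted (pooled respondent) estimate weights by respondent counts:
  (160/1040)×47.3 + (360/1040)×43.5 + (240/1040)×11.6 + (280/1040)×16.9 = 29.5615%
Post-stratified estimate weights by population shares:
  0.39×47.3 + 0.27×43.5 + 0.19×11.6 + 0.15×16.9 = 34.931%
Difference = 34.931 − 29.5615 = 5.3695 pp.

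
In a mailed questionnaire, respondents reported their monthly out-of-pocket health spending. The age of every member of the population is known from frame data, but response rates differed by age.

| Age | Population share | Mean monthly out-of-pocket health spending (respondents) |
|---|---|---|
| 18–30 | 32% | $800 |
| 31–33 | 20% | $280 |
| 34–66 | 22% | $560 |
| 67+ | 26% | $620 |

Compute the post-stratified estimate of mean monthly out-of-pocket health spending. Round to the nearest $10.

Post-stratification weights by population share, not respondent share:
  18–30: 0.32 × 800 = 256
  31–33: 0.2 × 280 = 56
  34–66: 0.22 × 560 = 123.2
  67+: 0.26 × 620 = 161.2
Post-stratified estimate = 596.4 → $600.

$600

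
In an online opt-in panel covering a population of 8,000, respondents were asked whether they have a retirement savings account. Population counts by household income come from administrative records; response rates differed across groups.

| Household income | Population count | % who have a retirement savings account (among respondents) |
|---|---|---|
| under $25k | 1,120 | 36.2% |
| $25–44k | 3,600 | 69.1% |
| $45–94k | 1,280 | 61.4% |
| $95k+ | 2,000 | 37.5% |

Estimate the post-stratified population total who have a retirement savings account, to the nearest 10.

4,430

Estimated count per cell = population count × respondent percentage:
  under $25k: 1,120 × 36.2% = 405.44
  $25–44k: 3,600 × 69.1% = 2487.6
  $45–94k: 1,280 × 61.4% = 785.92
  $95k+: 2,000 × 37.5% = 750
Estimated total = 4428.96 → 4,430.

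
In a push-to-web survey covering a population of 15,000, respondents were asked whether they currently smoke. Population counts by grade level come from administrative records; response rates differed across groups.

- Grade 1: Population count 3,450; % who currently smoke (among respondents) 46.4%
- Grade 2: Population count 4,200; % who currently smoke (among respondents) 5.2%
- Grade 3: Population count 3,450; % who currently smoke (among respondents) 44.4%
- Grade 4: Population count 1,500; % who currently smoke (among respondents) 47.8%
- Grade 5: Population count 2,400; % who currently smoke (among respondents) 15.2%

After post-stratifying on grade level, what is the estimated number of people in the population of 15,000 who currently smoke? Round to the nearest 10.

4,430

Estimated count per cell = population count × respondent percentage:
  Grade 1: 3,450 × 46.4% = 1600.8
  Grade 2: 4,200 × 5.2% = 218.4
  Grade 3: 3,450 × 44.4% = 1531.8
  Grade 4: 1,500 × 47.8% = 717
  Grade 5: 2,400 × 15.2% = 364.8
Estimated total = 4432.8 → 4,430.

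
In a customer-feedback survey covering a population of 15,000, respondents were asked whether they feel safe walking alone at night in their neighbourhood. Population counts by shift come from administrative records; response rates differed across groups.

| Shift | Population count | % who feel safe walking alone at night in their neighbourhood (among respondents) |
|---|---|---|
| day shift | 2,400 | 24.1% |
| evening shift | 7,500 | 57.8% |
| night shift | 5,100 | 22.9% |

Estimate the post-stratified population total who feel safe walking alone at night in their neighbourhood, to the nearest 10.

Estimated count per cell = population count × respondent percentage:
  day shift: 2,400 × 24.1% = 578.4
  evening shift: 7,500 × 57.8% = 4335
  night shift: 5,100 × 22.9% = 1167.9
Estimated total = 6081.3 → 6,080.

6,080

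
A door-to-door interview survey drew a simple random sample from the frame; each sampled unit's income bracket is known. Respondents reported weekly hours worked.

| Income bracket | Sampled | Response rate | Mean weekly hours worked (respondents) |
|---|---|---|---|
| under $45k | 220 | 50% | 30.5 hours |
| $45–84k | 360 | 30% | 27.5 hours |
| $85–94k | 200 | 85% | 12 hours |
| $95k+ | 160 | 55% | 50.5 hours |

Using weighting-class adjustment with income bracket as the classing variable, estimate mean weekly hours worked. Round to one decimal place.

Each respondent's weight = sampled/responded in their class; summing within a class gives n_sampled, so:
  under $45k: 220 × 30.5 = 6710
  $45–84k: 360 × 27.5 = 9900
  $85–94k: 200 × 12 = 2400
  $95k+: 160 × 50.5 = 8080
Adjusted estimate = 27,090 / 940 = 28.8191 → 28.8.

28.8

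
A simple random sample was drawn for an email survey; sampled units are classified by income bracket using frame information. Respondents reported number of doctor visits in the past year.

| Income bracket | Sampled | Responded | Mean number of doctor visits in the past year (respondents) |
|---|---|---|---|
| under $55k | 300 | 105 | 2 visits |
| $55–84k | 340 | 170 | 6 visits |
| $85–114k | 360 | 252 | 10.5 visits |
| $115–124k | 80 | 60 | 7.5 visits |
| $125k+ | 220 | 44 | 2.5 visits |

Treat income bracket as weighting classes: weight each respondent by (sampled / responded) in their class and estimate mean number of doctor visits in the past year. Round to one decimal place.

5.8

Class response rates: under $55k 105/300 = 35%, $55–84k 170/340 = 50%, $85–114k 252/360 = 70%, $115–124k 60/80 = 75%, $125k+ 44/220 = 20%.
Each respondent's weight = sampled/responded in their class; summing within a class gives n_sampled, so:
  under $55k: 300 × 2 = 600
  $55–84k: 340 × 6 = 2040
  $85–114k: 360 × 10.5 = 3780
  $115–124k: 80 × 7.5 = 600
  $125k+: 220 × 2.5 = 550
Adjusted estimate = 7570 / 1,300 = 5.82308 → 5.8.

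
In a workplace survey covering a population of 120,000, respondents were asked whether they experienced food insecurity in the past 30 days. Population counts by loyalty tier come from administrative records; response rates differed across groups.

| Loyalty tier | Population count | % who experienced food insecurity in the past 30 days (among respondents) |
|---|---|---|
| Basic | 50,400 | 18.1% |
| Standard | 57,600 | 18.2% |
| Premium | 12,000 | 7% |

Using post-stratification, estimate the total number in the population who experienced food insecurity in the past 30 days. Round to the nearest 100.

Apply each group's respondent rate to its population count:
  Basic: 50,400 × 18.1% = 9122.4
  Standard: 57,600 × 18.2% = 10483.2
  Premium: 12,000 × 7% = 840
Estimated total = 20445.6 → 20,400.

20,400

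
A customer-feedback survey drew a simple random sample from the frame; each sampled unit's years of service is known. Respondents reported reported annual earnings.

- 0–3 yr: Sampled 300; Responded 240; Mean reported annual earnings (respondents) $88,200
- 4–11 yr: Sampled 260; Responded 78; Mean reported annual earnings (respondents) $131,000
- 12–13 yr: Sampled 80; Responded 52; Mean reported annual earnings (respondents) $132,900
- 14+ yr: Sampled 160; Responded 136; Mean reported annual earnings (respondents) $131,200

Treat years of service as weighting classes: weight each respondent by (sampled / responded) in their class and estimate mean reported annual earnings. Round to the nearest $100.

Class response rates: 0–3 yr 240/300 = 80%, 4–11 yr 78/260 = 30%, 12–13 yr 52/80 = 65%, 14+ yr 136/160 = 85%.
Inverse-response-rate weighting restores each class to its sampled count, so class totals weight by n_sampled:
  0–3 yr: 300 × 88,200 = 26,460,000
  4–11 yr: 260 × 131,000 = 34,060,000
  12–13 yr: 80 × 132,900 = 10,632,000
  14+ yr: 160 × 131,200 = 20,992,000
Adjusted estimate = 92,144,000 / 800 = 115,180 → $115,200.

$115,200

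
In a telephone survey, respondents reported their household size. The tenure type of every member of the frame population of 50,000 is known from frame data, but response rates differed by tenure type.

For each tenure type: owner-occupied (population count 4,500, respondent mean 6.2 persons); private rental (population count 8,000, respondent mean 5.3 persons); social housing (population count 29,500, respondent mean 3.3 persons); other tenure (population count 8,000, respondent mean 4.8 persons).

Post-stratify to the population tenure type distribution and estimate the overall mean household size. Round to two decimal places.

Weight each group's respondent value by its population share:
  owner-occupied: (4,500/50,000) × 6.2 = 0.558
  private rental: (8,000/50,000) × 5.3 = 0.848
  social housing: (29,500/50,000) × 3.3 = 1.947
  other tenure: (8,000/50,000) × 4.8 = 0.768
Post-stratified estimate = 4.121 → 4.12.

4.12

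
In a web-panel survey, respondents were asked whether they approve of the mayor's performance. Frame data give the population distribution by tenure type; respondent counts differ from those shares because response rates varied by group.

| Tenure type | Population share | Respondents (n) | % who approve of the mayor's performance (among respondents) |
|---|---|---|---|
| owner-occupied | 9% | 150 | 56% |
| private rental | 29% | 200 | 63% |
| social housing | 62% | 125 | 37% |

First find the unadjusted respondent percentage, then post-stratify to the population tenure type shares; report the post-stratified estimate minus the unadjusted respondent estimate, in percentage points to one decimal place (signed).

-7.7 percentage points

Without adjustment, the pooled respondent share is:
  (150/475)×56 + (200/475)×63 + (125/475)×37 = 53.9474%
Reweighting by population tenure type shares:
  0.09×56 + 0.29×63 + 0.62×37 = 46.25%
Difference = 46.25 − 53.9474 = -7.6974 pp.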